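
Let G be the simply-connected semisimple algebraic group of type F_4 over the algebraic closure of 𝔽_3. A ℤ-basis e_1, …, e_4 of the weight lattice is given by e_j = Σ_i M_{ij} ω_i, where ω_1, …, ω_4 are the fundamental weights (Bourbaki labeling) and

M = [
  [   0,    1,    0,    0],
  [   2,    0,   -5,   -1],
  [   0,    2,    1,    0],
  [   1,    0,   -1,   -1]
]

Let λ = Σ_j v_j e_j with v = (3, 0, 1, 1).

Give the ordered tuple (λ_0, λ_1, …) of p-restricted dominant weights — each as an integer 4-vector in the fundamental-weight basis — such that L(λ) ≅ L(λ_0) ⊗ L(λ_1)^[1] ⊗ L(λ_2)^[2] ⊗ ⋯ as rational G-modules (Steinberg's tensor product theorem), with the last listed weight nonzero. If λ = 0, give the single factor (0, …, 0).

Change of basis e → ω: c = M·v where v = (3, 0, 1, 1):
  c_1 = (0)·(3) + (1)·(0) + (0)·(1) + (0)·(1) = 0
  c_2 = (2)·(3) + (0)·(0) + (-5)·(1) + (-1)·(1) = 0
  c_3 = (0)·(3) + (2)·(0) + (1)·(1) + (0)·(1) = 1
  c_4 = (1)·(3) + (0)·(0) + (-1)·(1) + (-1)·(1) = 1
Expand coordinatewise in base 3:
  c_1 = 0
  c_2 = 0
  c_3 = 1 = 1·3^0
  c_4 = 1 = 1·3^0
p-restricted factor λ_0 = (0, 0, 1, 1)

((0, 0, 1, 1),)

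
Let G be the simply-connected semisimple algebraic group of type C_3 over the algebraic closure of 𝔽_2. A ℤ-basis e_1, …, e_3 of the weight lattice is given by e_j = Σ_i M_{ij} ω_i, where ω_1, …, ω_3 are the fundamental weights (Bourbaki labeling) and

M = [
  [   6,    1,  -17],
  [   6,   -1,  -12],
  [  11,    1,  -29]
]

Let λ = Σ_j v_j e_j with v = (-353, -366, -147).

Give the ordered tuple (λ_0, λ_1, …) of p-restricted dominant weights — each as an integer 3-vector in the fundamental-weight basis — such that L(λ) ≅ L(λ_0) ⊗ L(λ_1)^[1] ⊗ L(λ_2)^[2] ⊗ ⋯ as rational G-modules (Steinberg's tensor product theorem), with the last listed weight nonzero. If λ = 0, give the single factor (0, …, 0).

((1, 0, 0), (1, 0, 1), (1, 1, 1), (1, 1, 1))

ω-coordinates c = M·v, v = (-353, -366, -147):
  c_1 = (6)·(-353) + (1)·(-366) + (-17)·(-147) = 15
  c_2 = (6)·(-353) + (-1)·(-366) + (-12)·(-147) = 12
  c_3 = (11)·(-353) + (1)·(-366) + (-29)·(-147) = 14
Expand coordinatewise in base 2:
  c_1 = 15 = 1·2^0 + 1·2^1 + 1·2^2 + 1·2^3
  c_2 = 12 = 0·2^0 + 0·2^1 + 1·2^2 + 1·2^3
  c_3 = 14 = 0·2^0 + 1·2^1 + 1·2^2 + 1·2^3
Factor λ_0 = (1, 0, 0)
Factor λ_1 = (1, 0, 1)
Factor λ_2 = (1, 1, 1)
Factor λ_3 = (1, 1, 1)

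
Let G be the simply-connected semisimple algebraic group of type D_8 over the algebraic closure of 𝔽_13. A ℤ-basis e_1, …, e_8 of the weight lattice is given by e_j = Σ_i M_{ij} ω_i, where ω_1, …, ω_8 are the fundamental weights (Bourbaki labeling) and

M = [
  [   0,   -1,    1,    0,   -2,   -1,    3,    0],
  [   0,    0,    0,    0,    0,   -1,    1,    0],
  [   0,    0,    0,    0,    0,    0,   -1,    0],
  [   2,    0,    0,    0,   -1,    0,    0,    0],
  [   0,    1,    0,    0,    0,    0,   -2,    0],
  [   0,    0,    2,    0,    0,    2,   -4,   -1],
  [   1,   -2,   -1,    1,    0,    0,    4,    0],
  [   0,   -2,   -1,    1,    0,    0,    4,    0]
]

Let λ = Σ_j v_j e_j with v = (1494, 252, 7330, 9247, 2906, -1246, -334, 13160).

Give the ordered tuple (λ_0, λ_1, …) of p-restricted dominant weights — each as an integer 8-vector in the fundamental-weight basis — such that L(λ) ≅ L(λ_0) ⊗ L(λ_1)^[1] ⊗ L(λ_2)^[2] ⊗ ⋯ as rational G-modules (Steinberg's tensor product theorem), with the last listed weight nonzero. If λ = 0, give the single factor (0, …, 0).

((2, 2, 9, 4, 10, 6, 11, 12), (12, 5, 12, 6, 5, 0, 3, 5), (8, 5, 1, 0, 5, 2, 9, 0))

Compute c_i = Σ_j M_{ij} v_j with v = (1494, 252, 7330, 9247, 2906, -1246, -334, 13160):
  c_1 = 0*1494 + -1*252 + 1*7330 + 0*9247 + -2*2906 + -1*-1246 + 3*-334 + 0*13160 = 1510
  c_2 = 0*1494 + 0*252 + 0*7330 + 0*9247 + 0*2906 + -1*-1246 + 1*-334 + 0*13160 = 912
  c_3 = 0*1494 + 0*252 + 0*7330 + 0*9247 + 0*2906 + 0*-1246 + -1*-334 + 0*13160 = 334
  c_4 = 2*1494 + 0*252 + 0*7330 + 0*9247 + -1*2906 + 0*-1246 + 0*-334 + 0*13160 = 82
  c_5 = 0*1494 + 1*252 + 0*7330 + 0*9247 + 0*2906 + 0*-1246 + -2*-334 + 0*13160 = 920
  c_6 = 0*1494 + 0*252 + 2*7330 + 0*9247 + 0*2906 + 2*-1246 + -4*-334 + -1*13160 = 344
  c_7 = 1*1494 + -2*252 + -1*7330 + 1*9247 + 0*2906 + 0*-1246 + 4*-334 + 0*13160 = 1571
  c_8 = 0*1494 + -2*252 + -1*7330 + 1*9247 + 0*2906 + 0*-1246 + 4*-334 + 0*13160 = 77
Base-13 expansion of each c_i:
  c_1 = 1510 = 2·13^0 + 12·13^1 + 8·13^2
  c_2 = 912 = 2·13^0 + 5·13^1 + 5·13^2
  c_3 = 334 = 9·13^0 + 12·13^1 + 1·13^2
  c_4 = 82 = 4·13^0 + 6·13^1
  c_5 = 920 = 10·13^0 + 5·13^1 + 5·13^2
  c_6 = 344 = 6·13^0 + 0·13^1 + 2·13^2
  c_7 = 1571 = 11·13^0 + 3·13^1 + 9·13^2
  c_8 = 77 = 12·13^0 + 5·13^1
p-restricted factor λ_0 = (2, 2, 9, 4, 10, 6, 11, 12)
p-restricted factor λ_1 = (12, 5, 12, 6, 5, 0, 3, 5)
p-restricted factor λ_2 = (8, 5, 1, 0, 5, 2, 9, 0)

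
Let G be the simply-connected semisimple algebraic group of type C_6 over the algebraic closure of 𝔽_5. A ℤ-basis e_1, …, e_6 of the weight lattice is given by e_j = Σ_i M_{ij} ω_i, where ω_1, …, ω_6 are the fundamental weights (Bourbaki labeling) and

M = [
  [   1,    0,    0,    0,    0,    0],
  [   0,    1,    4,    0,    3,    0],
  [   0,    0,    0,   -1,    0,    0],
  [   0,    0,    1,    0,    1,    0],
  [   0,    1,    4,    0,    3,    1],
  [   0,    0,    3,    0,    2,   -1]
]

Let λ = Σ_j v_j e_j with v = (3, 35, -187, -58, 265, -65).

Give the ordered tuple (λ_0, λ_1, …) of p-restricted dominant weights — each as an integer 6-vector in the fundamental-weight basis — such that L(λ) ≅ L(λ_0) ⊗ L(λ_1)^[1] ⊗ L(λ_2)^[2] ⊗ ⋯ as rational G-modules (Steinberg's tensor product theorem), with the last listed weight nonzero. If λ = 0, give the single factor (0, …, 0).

Change of basis e → ω: c = M·v where v = (3, 35, -187, -58, 265, -65):
  c_1 = 1·3 + 0·35 + (0)·(-187) + (0)·(-58) + 0·265 + (0)·(-65) = 3
  c_2 = 0·3 + 1·35 + (4)·(-187) + (0)·(-58) + 3·265 + (0)·(-65) = 82
  c_3 = 0·3 + 0·35 + (0)·(-187) + (-1)·(-58) + 0·265 + (0)·(-65) = 58
  c_4 = 0·3 + 0·35 + (1)·(-187) + (0)·(-58) + 1·265 + (0)·(-65) = 78
  c_5 = 0·3 + 1·35 + (4)·(-187) + (0)·(-58) + 3·265 + (1)·(-65) = 17
  c_6 = 0·3 + 0·35 + (3)·(-187) + (0)·(-58) + 2·265 + (-1)·(-65) = 34
Writing each c_i in base p = 5:
  c_1 = 3 = 3·5^0
  c_2 = 82 = 2·5^0 + 1·5^1 + 3·5^2
  c_3 = 58 = 3·5^0 + 1·5^1 + 2·5^2
  c_4 = 78 = 3·5^0 + 0·5^1 + 3·5^2
  c_5 = 17 = 2·5^0 + 3·5^1
  c_6 = 34 = 4·5^0 + 1·5^1 + 1·5^2
p-restricted factor λ_0 = (3, 2, 3, 3, 2, 4)
p-restricted factor λ_1 = (0, 1, 1, 0, 3, 1)
p-restricted factor λ_2 = (0, 3, 2, 3, 0, 1)

((3, 2, 3, 3, 2, 4), (0, 1, 1, 0, 3, 1), (0, 3, 2, 3, 0, 1))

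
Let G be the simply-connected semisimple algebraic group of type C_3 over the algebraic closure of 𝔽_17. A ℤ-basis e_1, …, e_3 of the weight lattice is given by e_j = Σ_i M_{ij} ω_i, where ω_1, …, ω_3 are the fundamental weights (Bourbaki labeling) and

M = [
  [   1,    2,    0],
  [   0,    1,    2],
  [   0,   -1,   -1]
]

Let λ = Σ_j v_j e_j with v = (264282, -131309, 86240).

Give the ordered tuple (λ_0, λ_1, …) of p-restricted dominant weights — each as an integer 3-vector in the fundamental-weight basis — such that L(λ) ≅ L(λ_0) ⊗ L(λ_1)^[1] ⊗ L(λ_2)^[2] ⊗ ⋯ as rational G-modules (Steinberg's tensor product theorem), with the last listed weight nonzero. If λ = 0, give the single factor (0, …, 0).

ω-coordinates c = M·v, v = (264282, -131309, 86240):
  c_1 = 1*264282 + 2*-131309 + 0*86240 = 1664
  c_2 = 0*264282 + 1*-131309 + 2*86240 = 41171
  c_3 = 0*264282 + -1*-131309 + -1*86240 = 45069
Writing each c_i in base p = 17:
  c_1 = 1664 = 15·17^0 + 12·17^1 + 5·17^2
  c_2 = 41171 = 14·17^0 + 7·17^1 + 6·17^2 + 8·17^3
  c_3 = 45069 = 2·17^0 + 16·17^1 + 2·17^2 + 9·17^3
Factor λ_0 = (15, 14, 2)
Factor λ_1 = (12, 7, 16)
Factor λ_2 = (5, 6, 2)
Factor λ_3 = (0, 8, 9)

((15, 14, 2), (12, 7, 16), (5, 6, 2), (0, 8, 9))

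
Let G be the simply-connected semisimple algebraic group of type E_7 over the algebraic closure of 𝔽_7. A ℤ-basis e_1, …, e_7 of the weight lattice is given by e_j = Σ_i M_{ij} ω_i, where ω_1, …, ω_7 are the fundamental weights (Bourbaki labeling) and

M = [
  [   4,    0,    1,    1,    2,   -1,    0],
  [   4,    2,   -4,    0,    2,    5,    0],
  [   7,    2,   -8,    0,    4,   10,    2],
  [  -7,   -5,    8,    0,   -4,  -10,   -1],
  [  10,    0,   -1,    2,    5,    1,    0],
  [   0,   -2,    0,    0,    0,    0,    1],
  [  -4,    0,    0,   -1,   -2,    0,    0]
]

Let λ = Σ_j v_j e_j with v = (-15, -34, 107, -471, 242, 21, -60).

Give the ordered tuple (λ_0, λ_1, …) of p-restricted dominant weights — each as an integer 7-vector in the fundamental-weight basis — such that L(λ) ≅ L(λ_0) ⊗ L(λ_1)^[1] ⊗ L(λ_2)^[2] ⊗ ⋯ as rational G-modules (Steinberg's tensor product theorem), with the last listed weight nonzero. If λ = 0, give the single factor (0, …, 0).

((4, 5, 1, 6, 4, 1, 5), (5, 4, 4, 1, 4, 1, 6))

Change of basis e → ω: c = M·v where v = (-15, -34, 107, -471, 242, 21, -60):
  c_1 = 4*-15 + 0*-34 + 1*107 + 1*-471 + 2*242 + -1*21 + 0*-60 = 39
  c_2 = 4*-15 + 2*-34 + -4*107 + 0*-471 + 2*242 + 5*21 + 0*-60 = 33
  c_3 = 7*-15 + 2*-34 + -8*107 + 0*-471 + 4*242 + 10*21 + 2*-60 = 29
  c_4 = -7*-15 + -5*-34 + 8*107 + 0*-471 + -4*242 + -10*21 + -1*-60 = 13
  c_5 = 10*-15 + 0*-34 + -1*107 + 2*-471 + 5*242 + 1*21 + 0*-60 = 32
  c_6 = 0*-15 + -2*-34 + 0*107 + 0*-471 + 0*242 + 0*21 + 1*-60 = 8
  c_7 = -4*-15 + 0*-34 + 0*107 + -1*-471 + -2*242 + 0*21 + 0*-60 = 47
Writing each c_i in base p = 7:
  c_1 = 39 = 4·7^0 + 5·7^1
  c_2 = 33 = 5·7^0 + 4·7^1
  c_3 = 29 = 1·7^0 + 4·7^1
  c_4 = 13 = 6·7^0 + 1·7^1
  c_5 = 32 = 4·7^0 + 4·7^1
  c_6 = 8 = 1·7^0 + 1·7^1
  c_7 = 47 = 5·7^0 + 6·7^1
λ_0 = (4, 5, 1, 6, 4, 1, 5)
λ_1 = (5, 4, 4, 1, 4, 1, 6)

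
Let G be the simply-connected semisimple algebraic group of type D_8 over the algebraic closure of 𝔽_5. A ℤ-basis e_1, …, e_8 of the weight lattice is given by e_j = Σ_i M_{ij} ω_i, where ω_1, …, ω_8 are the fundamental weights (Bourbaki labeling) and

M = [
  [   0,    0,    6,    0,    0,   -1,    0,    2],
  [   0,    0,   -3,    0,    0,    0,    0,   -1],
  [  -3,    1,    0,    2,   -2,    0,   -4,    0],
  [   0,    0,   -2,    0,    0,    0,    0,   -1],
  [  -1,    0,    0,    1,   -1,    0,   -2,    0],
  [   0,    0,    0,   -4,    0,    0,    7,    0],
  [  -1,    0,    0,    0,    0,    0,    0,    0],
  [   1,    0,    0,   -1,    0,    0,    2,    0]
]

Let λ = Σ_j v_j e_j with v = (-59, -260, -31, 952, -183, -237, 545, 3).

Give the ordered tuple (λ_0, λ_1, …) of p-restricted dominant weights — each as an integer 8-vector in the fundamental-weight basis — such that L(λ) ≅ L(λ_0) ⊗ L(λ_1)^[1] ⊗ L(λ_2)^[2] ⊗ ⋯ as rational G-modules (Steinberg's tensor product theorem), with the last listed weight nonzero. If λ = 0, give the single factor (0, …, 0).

((2, 0, 2, 4, 4, 2, 4, 4), (1, 3, 1, 1, 0, 1, 1, 0), (2, 3, 0, 2, 4, 0, 2, 3))

Change of basis e → ω: c = M·v where v = (-59, -260, -31, 952, -183, -237, 545, 3):
  c_1 = (0)·(-59) + (0)·(-260) + (6)·(-31) + (0)·(952) + (0)·(-183) + (-1)·(-237) + (0)·(545) + (2)·(3) = 57
  c_2 = (0)·(-59) + (0)·(-260) + (-3)·(-31) + (0)·(952) + (0)·(-183) + (0)·(-237) + (0)·(545) + (-1)·(3) = 90
  c_3 = (-3)·(-59) + (1)·(-260) + (0)·(-31) + (2)·(952) + (-2)·(-183) + (0)·(-237) + (-4)·(545) + (0)·(3) = 7
  c_4 = (0)·(-59) + (0)·(-260) + (-2)·(-31) + (0)·(952) + (0)·(-183) + (0)·(-237) + (0)·(545) + (-1)·(3) = 59
  c_5 = (-1)·(-59) + (0)·(-260) + (0)·(-31) + (1)·(952) + (-1)·(-183) + (0)·(-237) + (-2)·(545) + (0)·(3) = 104
  c_6 = (0)·(-59) + (0)·(-260) + (0)·(-31) + (-4)·(952) + (0)·(-183) + (0)·(-237) + (7)·(545) + (0)·(3) = 7
  c_7 = (-1)·(-59) + (0)·(-260) + (0)·(-31) + (0)·(952) + (0)·(-183) + (0)·(-237) + (0)·(545) + (0)·(3) = 59
  c_8 = (1)·(-59) + (0)·(-260) + (0)·(-31) + (-1)·(952) + (0)·(-183) + (0)·(-237) + (2)·(545) + (0)·(3) = 79
p = 5; digits c_i = Σ_j d_{ij}·5^j, 0 ≤ d_{ij} < 5:
  c_1 = 57 = 2·5^0 + 1·5^1 + 2·5^2
  c_2 = 90 = 0·5^0 + 3·5^1 + 3·5^2
  c_3 = 7 = 2·5^0 + 1·5^1
  c_4 = 59 = 4·5^0 + 1·5^1 + 2·5^2
  c_5 = 104 = 4·5^0 + 0·5^1 + 4·5^2
  c_6 = 7 = 2·5^0 + 1·5^1
  c_7 = 59 = 4·5^0 + 1·5^1 + 2·5^2
  c_8 = 79 = 4·5^0 + 0·5^1 + 3·5^2
λ_0 = (2, 0, 2, 4, 4, 2, 4, 4)
λ_1 = (1, 3, 1, 1, 0, 1, 1, 0)
λ_2 = (2, 3, 0, 2, 4, 0, 2, 3)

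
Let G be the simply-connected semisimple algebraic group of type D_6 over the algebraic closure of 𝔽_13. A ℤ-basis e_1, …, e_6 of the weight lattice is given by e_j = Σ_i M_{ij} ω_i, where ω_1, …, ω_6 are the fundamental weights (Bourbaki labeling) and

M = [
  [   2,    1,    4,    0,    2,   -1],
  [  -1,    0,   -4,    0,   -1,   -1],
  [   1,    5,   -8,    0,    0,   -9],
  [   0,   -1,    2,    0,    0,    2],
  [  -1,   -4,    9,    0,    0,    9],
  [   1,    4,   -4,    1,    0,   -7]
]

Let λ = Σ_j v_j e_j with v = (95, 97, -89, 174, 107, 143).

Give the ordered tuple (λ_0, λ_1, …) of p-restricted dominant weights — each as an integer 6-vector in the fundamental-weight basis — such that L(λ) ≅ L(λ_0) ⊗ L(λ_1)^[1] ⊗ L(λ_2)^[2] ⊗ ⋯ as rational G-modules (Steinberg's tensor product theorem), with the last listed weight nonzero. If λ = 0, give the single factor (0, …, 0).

Converting to the ω-basis (c_i = row i of M dotted with v = (95, 97, -89, 174, 107, 143)):
  c_1 = 2*95 + 1*97 + 4*-89 + 0*174 + 2*107 + -1*143 = 2
  c_2 = -1*95 + 0*97 + -4*-89 + 0*174 + -1*107 + -1*143 = 11
  c_3 = 1*95 + 5*97 + -8*-89 + 0*174 + 0*107 + -9*143 = 5
  c_4 = 0*95 + -1*97 + 2*-89 + 0*174 + 0*107 + 2*143 = 11
  c_5 = -1*95 + -4*97 + 9*-89 + 0*174 + 0*107 + 9*143 = 3
  c_6 = 1*95 + 4*97 + -4*-89 + 1*174 + 0*107 + -7*143 = 12
Expand coordinatewise in base 13:
  c_1 = 2 = 2·13^0
  c_2 = 11 = 11·13^0
  c_3 = 5 = 5·13^0
  c_4 = 11 = 11·13^0
  c_5 = 3 = 3·13^0
  c_6 = 12 = 12·13^0
λ_0 = (2, 11, 5, 11, 3, 12)

((2, 11, 5, 11, 3, 12),)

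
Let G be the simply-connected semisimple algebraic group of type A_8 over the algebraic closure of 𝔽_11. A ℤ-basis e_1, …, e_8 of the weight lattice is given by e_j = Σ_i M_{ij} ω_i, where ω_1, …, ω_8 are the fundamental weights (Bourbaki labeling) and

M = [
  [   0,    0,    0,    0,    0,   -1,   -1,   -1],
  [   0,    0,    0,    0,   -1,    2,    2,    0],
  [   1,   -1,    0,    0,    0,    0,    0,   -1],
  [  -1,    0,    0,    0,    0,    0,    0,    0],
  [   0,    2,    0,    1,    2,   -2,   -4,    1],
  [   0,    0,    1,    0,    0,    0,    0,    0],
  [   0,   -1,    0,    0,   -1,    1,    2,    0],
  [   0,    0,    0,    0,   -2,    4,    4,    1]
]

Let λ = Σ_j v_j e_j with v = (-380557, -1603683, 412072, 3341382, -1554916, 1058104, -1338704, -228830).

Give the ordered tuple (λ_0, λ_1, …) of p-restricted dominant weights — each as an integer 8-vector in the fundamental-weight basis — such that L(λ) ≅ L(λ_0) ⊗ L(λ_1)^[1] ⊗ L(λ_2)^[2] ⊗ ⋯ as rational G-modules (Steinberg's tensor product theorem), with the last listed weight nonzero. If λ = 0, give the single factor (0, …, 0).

In the fundamental-weight basis, λ has coordinates c = M·v (v = (-380557, -1603683, 412072, 3341382, -1554916, 1058104, -1338704, -228830)):
  c_1 = 0*-380557 + 0*-1603683 + 0*412072 + 0*3341382 + 0*-1554916 + -1*1058104 + -1*-1338704 + -1*-228830 = 509430
  c_2 = 0*-380557 + 0*-1603683 + 0*412072 + 0*3341382 + -1*-1554916 + 2*1058104 + 2*-1338704 + 0*-228830 = 993716
  c_3 = 1*-380557 + -1*-1603683 + 0*412072 + 0*3341382 + 0*-1554916 + 0*1058104 + 0*-1338704 + -1*-228830 = 1451956
  c_4 = -1*-380557 + 0*-1603683 + 0*412072 + 0*3341382 + 0*-1554916 + 0*1058104 + 0*-1338704 + 0*-228830 = 380557
  c_5 = 0*-380557 + 2*-1603683 + 0*412072 + 1*3341382 + 2*-1554916 + -2*1058104 + -4*-1338704 + 1*-228830 = 33962
  c_6 = 0*-380557 + 0*-1603683 + 1*412072 + 0*3341382 + 0*-1554916 + 0*1058104 + 0*-1338704 + 0*-228830 = 412072
  c_7 = 0*-380557 + -1*-1603683 + 0*412072 + 0*3341382 + -1*-1554916 + 1*1058104 + 2*-1338704 + 0*-228830 = 1539295
  c_8 = 0*-380557 + 0*-1603683 + 0*412072 + 0*3341382 + -2*-1554916 + 4*1058104 + 4*-1338704 + 1*-228830 = 1758602
Base-11 expansion of each c_i:
  c_1 = 509430 = 9·11^0 + 1·11^1 + 8·11^2 + 8·11^3 + 1·11^4 + 3·11^5
  c_2 = 993716 = 9·11^0 + 5·11^1 + 6·11^2 + 9·11^3 + 1·11^4 + 6·11^5
  c_3 = 1451956 = 0·11^0 + 7·11^1 + 9·11^2 + 1·11^3 + 0·11^4 + 9·11^5
  c_4 = 380557 = 1·11^0 + 1·11^1 + 10·11^2 + 10·11^3 + 3·11^4 + 2·11^5
  c_5 = 33962 = 5·11^0 + 7·11^1 + 5·11^2 + 3·11^3 + 2·11^4
  c_6 = 412072 = 1·11^0 + 6·11^1 + 6·11^2 + 1·11^3 + 6·11^4 + 2·11^5
  c_7 = 1539295 = 10·11^0 + 4·11^1 + 5·11^2 + 1·11^3 + 6·11^4 + 9·11^5
  c_8 = 1758602 = 10·11^0 + 9·11^1 + 2·11^2 + 1·11^3 + 10·11^4 + 10·11^5
p-restricted factor λ_0 = (9, 9, 0, 1, 5, 1, 10, 10)
p-restricted factor λ_1 = (1, 5, 7, 1, 7, 6, 4, 9)
p-restricted factor λ_2 = (8, 6, 9, 10, 5, 6, 5, 2)
p-restricted factor λ_3 = (8, 9, 1, 10, 3, 1, 1, 1)
p-restricted factor λ_4 = (1, 1, 0, 3, 2, 6, 6, 10)
p-restricted factor λ_5 = (3, 6, 9, 2, 0, 2, 9, 10)

((9, 9, 0, 1, 5, 1, 10, 10), (1, 5, 7, 1, 7, 6, 4, 9), (8, 6, 9, 10, 5, 6, 5, 2), (8, 9, 1, 10, 3, 1, 1, 1), (1, 1, 0, 3, 2, 6, 6, 10), (3, 6, 9, 2, 0, 2, 9, 10))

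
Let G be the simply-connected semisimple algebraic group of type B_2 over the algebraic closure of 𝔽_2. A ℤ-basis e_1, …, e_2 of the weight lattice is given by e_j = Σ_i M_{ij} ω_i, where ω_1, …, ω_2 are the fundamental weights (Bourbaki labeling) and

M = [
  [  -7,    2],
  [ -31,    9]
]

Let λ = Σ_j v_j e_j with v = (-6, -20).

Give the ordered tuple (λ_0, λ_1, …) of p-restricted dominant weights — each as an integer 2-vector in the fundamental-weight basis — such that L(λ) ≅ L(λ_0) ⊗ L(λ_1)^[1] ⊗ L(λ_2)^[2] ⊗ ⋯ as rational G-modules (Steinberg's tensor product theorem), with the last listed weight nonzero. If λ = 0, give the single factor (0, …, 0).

((0, 0), (1, 1), (0, 1))

Change of basis e → ω: c = M·v where v = (-6, -20):
  c_1 = (-7)·(-6) + (2)·(-20) = 2
  c_2 = (-31)·(-6) + (9)·(-20) = 6
Writing each c_i in base p = 2:
  c_1 = 2 = 0·2^0 + 1·2^1
  c_2 = 6 = 0·2^0 + 1·2^1 + 1·2^2
λ_0 = (0, 0)
λ_1 = (1, 1)
λ_2 = (0, 1)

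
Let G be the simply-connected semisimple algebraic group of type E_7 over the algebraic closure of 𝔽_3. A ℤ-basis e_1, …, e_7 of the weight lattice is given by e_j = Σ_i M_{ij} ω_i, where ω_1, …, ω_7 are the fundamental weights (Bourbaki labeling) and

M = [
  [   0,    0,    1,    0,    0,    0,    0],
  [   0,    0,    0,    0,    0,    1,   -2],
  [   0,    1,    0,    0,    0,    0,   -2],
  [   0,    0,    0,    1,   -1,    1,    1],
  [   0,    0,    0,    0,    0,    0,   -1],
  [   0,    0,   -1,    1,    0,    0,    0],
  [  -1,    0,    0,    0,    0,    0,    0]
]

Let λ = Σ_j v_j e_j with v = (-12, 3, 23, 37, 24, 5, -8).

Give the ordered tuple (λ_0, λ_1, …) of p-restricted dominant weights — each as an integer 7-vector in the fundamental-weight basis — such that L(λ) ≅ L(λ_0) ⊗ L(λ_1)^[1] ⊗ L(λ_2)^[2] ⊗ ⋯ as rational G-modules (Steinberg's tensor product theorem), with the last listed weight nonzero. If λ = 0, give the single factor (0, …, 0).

Converting to the ω-basis (c_i = row i of M dotted with v = (-12, 3, 23, 37, 24, 5, -8)):
  c_1 = (0)·(-12) + 0·3 + 1·23 + 0·37 + 0·24 + 0·5 + (0)·(-8) = 23
  c_2 = (0)·(-12) + 0·3 + 0·23 + 0·37 + 0·24 + 1·5 + (-2)·(-8) = 21
  c_3 = (0)·(-12) + 1·3 + 0·23 + 0·37 + 0·24 + 0·5 + (-2)·(-8) = 19
  c_4 = (0)·(-12) + 0·3 + 0·23 + 1·37 + (-1)·(24) + 1·5 + (1)·(-8) = 10
  c_5 = (0)·(-12) + 0·3 + 0·23 + 0·37 + 0·24 + 0·5 + (-1)·(-8) = 8
  c_6 = (0)·(-12) + 0·3 + (-1)·(23) + 1·37 + 0·24 + 0·5 + (0)·(-8) = 14
  c_7 = (-1)·(-12) + 0·3 + 0·23 + 0·37 + 0·24 + 0·5 + (0)·(-8) = 12
Writing each c_i in base p = 3:
  c_1 = 23 = 2·3^0 + 1·3^1 + 2·3^2
  c_2 = 21 = 0·3^0 + 1·3^1 + 2·3^2
  c_3 = 19 = 1·3^0 + 0·3^1 + 2·3^2
  c_4 = 10 = 1·3^0 + 0·3^1 + 1·3^2
  c_5 = 8 = 2·3^0 + 2·3^1
  c_6 = 14 = 2·3^0 + 1·3^1 + 1·3^2
  c_7 = 12 = 0·3^0 + 1·3^1 + 1·3^2
λ_0 = (2, 0, 1, 1, 2, 2, 0)
λ_1 = (1, 1, 0, 0, 2, 1, 1)
λ_2 = (2, 2, 2, 1, 0, 1, 1)

((2, 0, 1, 1, 2, 2, 0), (1, 1, 0, 0, 2, 1, 1), (2, 2, 2, 1, 0, 1, 1))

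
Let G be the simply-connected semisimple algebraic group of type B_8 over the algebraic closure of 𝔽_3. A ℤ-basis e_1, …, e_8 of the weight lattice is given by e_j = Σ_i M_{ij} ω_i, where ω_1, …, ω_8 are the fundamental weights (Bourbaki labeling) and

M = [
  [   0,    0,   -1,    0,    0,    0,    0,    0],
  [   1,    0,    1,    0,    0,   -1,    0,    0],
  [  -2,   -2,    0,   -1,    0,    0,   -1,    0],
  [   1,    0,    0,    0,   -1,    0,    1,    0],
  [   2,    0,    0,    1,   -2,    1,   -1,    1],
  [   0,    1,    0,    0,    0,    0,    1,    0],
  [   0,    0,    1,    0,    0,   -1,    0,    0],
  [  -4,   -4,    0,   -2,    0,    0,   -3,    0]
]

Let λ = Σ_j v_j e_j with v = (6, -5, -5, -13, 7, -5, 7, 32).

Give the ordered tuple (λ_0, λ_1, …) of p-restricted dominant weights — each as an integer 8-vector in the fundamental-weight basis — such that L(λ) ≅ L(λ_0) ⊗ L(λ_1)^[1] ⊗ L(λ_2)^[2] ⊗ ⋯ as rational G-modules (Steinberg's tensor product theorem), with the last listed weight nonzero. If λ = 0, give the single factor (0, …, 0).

In the fundamental-weight basis, λ has coordinates c = M·v (v = (6, -5, -5, -13, 7, -5, 7, 32)):
  c_1 = 0*6 + 0*-5 + -1*-5 + 0*-13 + 0*7 + 0*-5 + 0*7 + 0*32 = 5
  c_2 = 1*6 + 0*-5 + 1*-5 + 0*-13 + 0*7 + -1*-5 + 0*7 + 0*32 = 6
  c_3 = -2*6 + -2*-5 + 0*-5 + -1*-13 + 0*7 + 0*-5 + -1*7 + 0*32 = 4
  c_4 = 1*6 + 0*-5 + 0*-5 + 0*-13 + -1*7 + 0*-5 + 1*7 + 0*32 = 6
  c_5 = 2*6 + 0*-5 + 0*-5 + 1*-13 + -2*7 + 1*-5 + -1*7 + 1*32 = 5
  c_6 = 0*6 + 1*-5 + 0*-5 + 0*-13 + 0*7 + 0*-5 + 1*7 + 0*32 = 2
  c_7 = 0*6 + 0*-5 + 1*-5 + 0*-13 + 0*7 + -1*-5 + 0*7 + 0*32 = 0
  c_8 = -4*6 + -4*-5 + 0*-5 + -2*-13 + 0*7 + 0*-5 + -3*7 + 0*32 = 1
Expand coordinatewise in base 3:
  c_1 = 5 = 2·3^0 + 1·3^1
  c_2 = 6 = 0·3^0 + 2·3^1
  c_3 = 4 = 1·3^0 + 1·3^1
  c_4 = 6 = 0·3^0 + 2·3^1
  c_5 = 5 = 2·3^0 + 1·3^1
  c_6 = 2 = 2·3^0
  c_7 = 0
  c_8 = 1 = 1·3^0
Factor λ_0 = (2, 0, 1, 0, 2, 2, 0, 1)
Factor λ_1 = (1, 2, 1, 2, 1, 0, 0, 0)

((2, 0, 1, 0, 2, 2, 0, 1), (1, 2, 1, 2, 1, 0, 0, 0))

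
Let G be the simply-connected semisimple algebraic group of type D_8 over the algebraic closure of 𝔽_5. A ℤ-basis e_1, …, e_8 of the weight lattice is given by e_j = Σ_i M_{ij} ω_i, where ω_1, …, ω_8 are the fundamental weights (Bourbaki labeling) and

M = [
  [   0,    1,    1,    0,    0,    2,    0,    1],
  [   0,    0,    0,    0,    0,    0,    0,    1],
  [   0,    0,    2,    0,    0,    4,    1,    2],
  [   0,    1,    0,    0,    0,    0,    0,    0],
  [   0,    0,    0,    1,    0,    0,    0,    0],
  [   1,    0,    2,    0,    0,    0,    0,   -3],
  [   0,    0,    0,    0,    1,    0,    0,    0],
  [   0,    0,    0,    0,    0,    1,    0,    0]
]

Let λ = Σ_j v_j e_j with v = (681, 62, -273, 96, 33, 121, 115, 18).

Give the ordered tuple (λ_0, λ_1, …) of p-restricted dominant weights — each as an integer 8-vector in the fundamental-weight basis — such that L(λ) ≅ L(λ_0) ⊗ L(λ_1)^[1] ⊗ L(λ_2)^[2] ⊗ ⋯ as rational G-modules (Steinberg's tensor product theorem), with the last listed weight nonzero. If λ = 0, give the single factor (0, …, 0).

Converting to the ω-basis (c_i = row i of M dotted with v = (681, 62, -273, 96, 33, 121, 115, 18)):
  c_1 = 0*681 + 1*62 + 1*-273 + 0*96 + 0*33 + 2*121 + 0*115 + 1*18 = 49
  c_2 = 0*681 + 0*62 + 0*-273 + 0*96 + 0*33 + 0*121 + 0*115 + 1*18 = 18
  c_3 = 0*681 + 0*62 + 2*-273 + 0*96 + 0*33 + 4*121 + 1*115 + 2*18 = 89
  c_4 = 0*681 + 1*62 + 0*-273 + 0*96 + 0*33 + 0*121 + 0*115 + 0*18 = 62
  c_5 = 0*681 + 0*62 + 0*-273 + 1*96 + 0*33 + 0*121 + 0*115 + 0*18 = 96
  c_6 = 1*681 + 0*62 + 2*-273 + 0*96 + 0*33 + 0*121 + 0*115 + -3*18 = 81
  c_7 = 0*681 + 0*62 + 0*-273 + 0*96 + 1*33 + 0*121 + 0*115 + 0*18 = 33
  c_8 = 0*681 + 0*62 + 0*-273 + 0*96 + 0*33 + 1*121 + 0*115 + 0*18 = 121
Writing each c_i in base p = 5:
  c_1 = 49 = 4·5^0 + 4·5^1 + 1·5^2
  c_2 = 18 = 3·5^0 + 3·5^1
  c_3 = 89 = 4·5^0 + 2·5^1 + 3·5^2
  c_4 = 62 = 2·5^0 + 2·5^1 + 2·5^2
  c_5 = 96 = 1·5^0 + 4·5^1 + 3·5^2
  c_6 = 81 = 1·5^0 + 1·5^1 + 3·5^2
  c_7 = 33 = 3·5^0 + 1·5^1 + 1·5^2
  c_8 = 121 = 1·5^0 + 4·5^1 + 4·5^2
p-restricted factor λ_0 = (4, 3, 4, 2, 1, 1, 3, 1)
p-restricted factor λ_1 = (4, 3, 2, 2, 4, 1, 1, 4)
p-restricted factor λ_2 = (1, 0, 3, 2, 3, 3, 1, 4)

((4, 3, 4, 2, 1, 1, 3, 1), (4, 3, 2, 2, 4, 1, 1, 4), (1, 0, 3, 2, 3, 3, 1, 4))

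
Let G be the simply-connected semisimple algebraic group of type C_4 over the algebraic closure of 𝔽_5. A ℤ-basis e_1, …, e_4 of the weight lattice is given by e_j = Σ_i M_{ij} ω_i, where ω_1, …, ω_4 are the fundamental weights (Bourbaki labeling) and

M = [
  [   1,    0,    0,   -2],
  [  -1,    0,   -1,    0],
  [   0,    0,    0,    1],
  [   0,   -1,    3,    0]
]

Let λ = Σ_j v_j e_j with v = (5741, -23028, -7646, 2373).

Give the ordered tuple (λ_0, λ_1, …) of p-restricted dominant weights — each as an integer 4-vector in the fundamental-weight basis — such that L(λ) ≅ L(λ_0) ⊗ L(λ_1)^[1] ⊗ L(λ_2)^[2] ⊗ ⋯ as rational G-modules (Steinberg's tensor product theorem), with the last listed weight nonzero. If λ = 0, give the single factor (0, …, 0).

In the fundamental-weight basis, λ has coordinates c = M·v (v = (5741, -23028, -7646, 2373)):
  c_1 = (1)·(5741) + (0)·(-23028) + (0)·(-7646) + (-2)·(2373) = 995
  c_2 = (-1)·(5741) + (0)·(-23028) + (-1)·(-7646) + (0)·(2373) = 1905
  c_3 = (0)·(5741) + (0)·(-23028) + (0)·(-7646) + (1)·(2373) = 2373
  c_4 = (0)·(5741) + (-1)·(-23028) + (3)·(-7646) + (0)·(2373) = 90
Writing each c_i in base p = 5:
  c_1 = 995 = 0·5^0 + 4·5^1 + 4·5^2 + 2·5^3 + 1·5^4
  c_2 = 1905 = 0·5^0 + 1·5^1 + 1·5^2 + 0·5^3 + 3·5^4
  c_3 = 2373 = 3·5^0 + 4·5^1 + 4·5^2 + 3·5^3 + 3·5^4
  c_4 = 90 = 0·5^0 + 3·5^1 + 3·5^2
Factor λ_0 = (0, 0, 3, 0)
Factor λ_1 = (4, 1, 4, 3)
Factor λ_2 = (4, 1, 4, 3)
Factor λ_3 = (2, 0, 3, 0)
Factor λ_4 = (1, 3, 3, 0)

((0, 0, 3, 0), (4, 1, 4, 3), (4, 1, 4, 3), (2, 0, 3, 0), (1, 3, 3, 0))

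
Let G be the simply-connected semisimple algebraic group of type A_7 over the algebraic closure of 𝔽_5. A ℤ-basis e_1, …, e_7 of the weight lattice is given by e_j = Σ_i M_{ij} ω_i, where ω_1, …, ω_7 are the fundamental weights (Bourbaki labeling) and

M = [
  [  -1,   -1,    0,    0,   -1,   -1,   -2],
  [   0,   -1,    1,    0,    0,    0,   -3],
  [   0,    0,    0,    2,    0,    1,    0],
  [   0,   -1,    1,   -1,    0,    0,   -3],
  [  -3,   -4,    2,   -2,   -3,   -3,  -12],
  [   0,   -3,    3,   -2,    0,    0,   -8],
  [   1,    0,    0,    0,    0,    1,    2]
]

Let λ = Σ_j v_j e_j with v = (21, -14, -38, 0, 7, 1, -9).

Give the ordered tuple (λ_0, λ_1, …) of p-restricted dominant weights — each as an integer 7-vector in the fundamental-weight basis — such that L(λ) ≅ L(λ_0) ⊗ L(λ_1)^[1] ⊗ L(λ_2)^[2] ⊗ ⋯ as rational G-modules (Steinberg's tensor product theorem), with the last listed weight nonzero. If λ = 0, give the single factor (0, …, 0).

Converting to the ω-basis (c_i = row i of M dotted with v = (21, -14, -38, 0, 7, 1, -9)):
  c_1 = (-1)·(21) + (-1)·(-14) + (0)·(-38) + (0)·(0) + (-1)·(7) + (-1)·(1) + (-2)·(-9) = 3
  c_2 = (0)·(21) + (-1)·(-14) + (1)·(-38) + (0)·(0) + (0)·(7) + (0)·(1) + (-3)·(-9) = 3
  c_3 = (0)·(21) + (0)·(-14) + (0)·(-38) + (2)·(0) + (0)·(7) + (1)·(1) + (0)·(-9) = 1
  c_4 = (0)·(21) + (-1)·(-14) + (1)·(-38) + (-1)·(0) + (0)·(7) + (0)·(1) + (-3)·(-9) = 3
  c_5 = (-3)·(21) + (-4)·(-14) + (2)·(-38) + (-2)·(0) + (-3)·(7) + (-3)·(1) + (-12)·(-9) = 1
  c_6 = (0)·(21) + (-3)·(-14) + (3)·(-38) + (-2)·(0) + (0)·(7) + (0)·(1) + (-8)·(-9) = 0
  c_7 = (1)·(21) + (0)·(-14) + (0)·(-38) + (0)·(0) + (0)·(7) + (1)·(1) + (2)·(-9) = 4
Base-5 expansion of each c_i:
  c_1 = 3 = 3·5^0
  c_2 = 3 = 3·5^0
  c_3 = 1 = 1·5^0
  c_4 = 3 = 3·5^0
  c_5 = 1 = 1·5^0
  c_6 = 0
  c_7 = 4 = 4·5^0
Factor λ_0 = (3, 3, 1, 3, 1, 0, 4)

((3, 3, 1, 3, 1, 0, 4),)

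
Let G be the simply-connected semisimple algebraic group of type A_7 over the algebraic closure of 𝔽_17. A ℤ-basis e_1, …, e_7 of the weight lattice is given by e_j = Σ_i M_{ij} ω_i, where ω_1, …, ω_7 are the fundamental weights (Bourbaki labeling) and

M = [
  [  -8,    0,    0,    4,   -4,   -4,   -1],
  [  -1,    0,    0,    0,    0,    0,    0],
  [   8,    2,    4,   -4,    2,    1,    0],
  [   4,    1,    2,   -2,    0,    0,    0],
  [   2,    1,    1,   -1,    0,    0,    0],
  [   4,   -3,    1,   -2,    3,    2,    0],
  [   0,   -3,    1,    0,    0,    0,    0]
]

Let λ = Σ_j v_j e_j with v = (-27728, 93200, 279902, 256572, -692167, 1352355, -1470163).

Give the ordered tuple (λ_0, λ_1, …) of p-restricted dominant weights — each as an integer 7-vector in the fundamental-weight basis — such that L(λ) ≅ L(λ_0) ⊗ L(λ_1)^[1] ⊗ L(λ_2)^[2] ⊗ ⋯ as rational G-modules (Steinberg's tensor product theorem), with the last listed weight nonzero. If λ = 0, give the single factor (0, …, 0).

In the fundamental-weight basis, λ has coordinates c = M·v (v = (-27728, 93200, 279902, 256572, -692167, 1352355, -1470163)):
  c_1 = -8*-27728 + 0*93200 + 0*279902 + 4*256572 + -4*-692167 + -4*1352355 + -1*-1470163 = 77523
  c_2 = -1*-27728 + 0*93200 + 0*279902 + 0*256572 + 0*-692167 + 0*1352355 + 0*-1470163 = 27728
  c_3 = 8*-27728 + 2*93200 + 4*279902 + -4*256572 + 2*-692167 + 1*1352355 + 0*-1470163 = 25917
  c_4 = 4*-27728 + 1*93200 + 2*279902 + -2*256572 + 0*-692167 + 0*1352355 + 0*-1470163 = 28948
  c_5 = 2*-27728 + 1*93200 + 1*279902 + -1*256572 + 0*-692167 + 0*1352355 + 0*-1470163 = 61074
  c_6 = 4*-27728 + -3*93200 + 1*279902 + -2*256572 + 3*-692167 + 2*1352355 + 0*-1470163 = 4455
  c_7 = 0*-27728 + -3*93200 + 1*279902 + 0*256572 + 0*-692167 + 0*1352355 + 0*-1470163 = 302
p = 17; digits c_i = Σ_j d_{ij}·17^j, 0 ≤ d_{ij} < 17:
  c_1 = 77523 = 3·17^0 + 4·17^1 + 13·17^2 + 15·17^3
  c_2 = 27728 = 1·17^0 + 16·17^1 + 10·17^2 + 5·17^3
  c_3 = 25917 = 9·17^0 + 11·17^1 + 4·17^2 + 5·17^3
  c_4 = 28948 = 14·17^0 + 2·17^1 + 15·17^2 + 5·17^3
  c_5 = 61074 = 10·17^0 + 5·17^1 + 7·17^2 + 12·17^3
  c_6 = 4455 = 1·17^0 + 7·17^1 + 15·17^2
  c_7 = 302 = 13·17^0 + 0·17^1 + 1·17^2
p-restricted factor λ_0 = (3, 1, 9, 14, 10, 1, 13)
p-restricted factor λ_1 = (4, 16, 11, 2, 5, 7, 0)
p-restricted factor λ_2 = (13, 10, 4, 15, 7, 15, 1)
p-restricted factor λ_3 = (15, 5, 5, 5, 12, 0, 0)

((3, 1, 9, 14, 10, 1, 13), (4, 16, 11, 2, 5, 7, 0), (13, 10, 4, 15, 7, 15, 1), (15, 5, 5, 5, 12, 0, 0))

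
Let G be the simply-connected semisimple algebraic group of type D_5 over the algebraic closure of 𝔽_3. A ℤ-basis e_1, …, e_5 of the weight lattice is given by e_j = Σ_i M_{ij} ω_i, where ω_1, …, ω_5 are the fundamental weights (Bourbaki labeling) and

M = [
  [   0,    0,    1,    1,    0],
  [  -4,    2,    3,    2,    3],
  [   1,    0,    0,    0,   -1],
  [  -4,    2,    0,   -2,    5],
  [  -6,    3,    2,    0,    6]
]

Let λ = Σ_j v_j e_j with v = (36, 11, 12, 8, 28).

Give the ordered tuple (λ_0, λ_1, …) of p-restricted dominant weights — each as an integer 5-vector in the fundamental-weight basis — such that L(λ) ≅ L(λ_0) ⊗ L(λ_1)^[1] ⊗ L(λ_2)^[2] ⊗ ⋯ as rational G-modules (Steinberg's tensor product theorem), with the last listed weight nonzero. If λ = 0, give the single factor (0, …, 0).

((2, 2, 2, 2, 0), (0, 1, 2, 0, 0), (2, 1, 0, 0, 1))

Change of basis e → ω: c = M·v where v = (36, 11, 12, 8, 28):
  c_1 = 0*36 + 0*11 + 1*12 + 1*8 + 0*28 = 20
  c_2 = -4*36 + 2*11 + 3*12 + 2*8 + 3*28 = 14
  c_3 = 1*36 + 0*11 + 0*12 + 0*8 + -1*28 = 8
  c_4 = -4*36 + 2*11 + 0*12 + -2*8 + 5*28 = 2
  c_5 = -6*36 + 3*11 + 2*12 + 0*8 + 6*28 = 9
Writing each c_i in base p = 3:
  c_1 = 20 = 2·3^0 + 0·3^1 + 2·3^2
  c_2 = 14 = 2·3^0 + 1·3^1 + 1·3^2
  c_3 = 8 = 2·3^0 + 2·3^1
  c_4 = 2 = 2·3^0
  c_5 = 9 = 0·3^0 + 0·3^1 + 1·3^2
Factor λ_0 = (2, 2, 2, 2, 0)
Factor λ_1 = (0, 1, 2, 0, 0)
Factor λ_2 = (2, 1, 0, 0, 1)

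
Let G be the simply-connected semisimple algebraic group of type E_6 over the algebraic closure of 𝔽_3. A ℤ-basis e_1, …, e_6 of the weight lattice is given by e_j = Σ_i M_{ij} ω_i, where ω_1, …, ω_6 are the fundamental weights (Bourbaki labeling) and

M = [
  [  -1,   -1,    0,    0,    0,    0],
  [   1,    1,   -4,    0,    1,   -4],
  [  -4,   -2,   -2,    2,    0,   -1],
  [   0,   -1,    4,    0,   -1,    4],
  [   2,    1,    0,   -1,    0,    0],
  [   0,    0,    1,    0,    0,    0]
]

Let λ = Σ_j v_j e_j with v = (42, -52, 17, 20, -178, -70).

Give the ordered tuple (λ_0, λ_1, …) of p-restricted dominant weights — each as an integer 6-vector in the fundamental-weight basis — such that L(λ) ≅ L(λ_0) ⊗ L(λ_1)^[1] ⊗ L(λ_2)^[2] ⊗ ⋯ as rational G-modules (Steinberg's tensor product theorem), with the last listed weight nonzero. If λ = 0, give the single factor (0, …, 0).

Compute c_i = Σ_j M_{ij} v_j with v = (42, -52, 17, 20, -178, -70):
  c_1 = -1*42 + -1*-52 + 0*17 + 0*20 + 0*-178 + 0*-70 = 10
  c_2 = 1*42 + 1*-52 + -4*17 + 0*20 + 1*-178 + -4*-70 = 24
  c_3 = -4*42 + -2*-52 + -2*17 + 2*20 + 0*-178 + -1*-70 = 12
  c_4 = 0*42 + -1*-52 + 4*17 + 0*20 + -1*-178 + 4*-70 = 18
  c_5 = 2*42 + 1*-52 + 0*17 + -1*20 + 0*-178 + 0*-70 = 12
  c_6 = 0*42 + 0*-52 + 1*17 + 0*20 + 0*-178 + 0*-70 = 17
Expand coordinatewise in base 3:
  c_1 = 10 = 1·3^0 + 0·3^1 + 1·3^2
  c_2 = 24 = 0·3^0 + 2·3^1 + 2·3^2
  c_3 = 12 = 0·3^0 + 1·3^1 + 1·3^2
  c_4 = 18 = 0·3^0 + 0·3^1 + 2·3^2
  c_5 = 12 = 0·3^0 + 1·3^1 + 1·3^2
  c_6 = 17 = 2·3^0 + 2·3^1 + 1·3^2
p-restricted factor λ_0 = (1, 0, 0, 0, 0, 2)
p-restricted factor λ_1 = (0, 2, 1, 0, 1, 2)
p-restricted factor λ_2 = (1, 2, 1, 2, 1, 1)

((1, 0, 0, 0, 0, 2), (0, 2, 1, 0, 1, 2), (1, 2, 1, 2, 1, 1))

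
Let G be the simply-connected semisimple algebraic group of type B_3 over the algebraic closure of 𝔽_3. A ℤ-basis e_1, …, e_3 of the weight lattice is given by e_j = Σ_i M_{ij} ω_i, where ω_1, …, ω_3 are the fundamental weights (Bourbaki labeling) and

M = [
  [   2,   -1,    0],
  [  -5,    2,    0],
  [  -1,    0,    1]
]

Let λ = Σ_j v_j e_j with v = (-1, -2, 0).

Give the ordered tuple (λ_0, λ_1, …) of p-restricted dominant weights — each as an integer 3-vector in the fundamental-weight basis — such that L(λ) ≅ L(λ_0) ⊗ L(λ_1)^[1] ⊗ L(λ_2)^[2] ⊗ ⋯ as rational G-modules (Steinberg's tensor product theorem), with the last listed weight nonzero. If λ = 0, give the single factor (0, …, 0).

((0, 1, 1),)

Converting to the ω-basis (c_i = row i of M dotted with v = (-1, -2, 0)):
  c_1 = (2)·(-1) + (-1)·(-2) + 0·0 = 0
  c_2 = (-5)·(-1) + (2)·(-2) + 0·0 = 1
  c_3 = (-1)·(-1) + (0)·(-2) + 1·0 = 1
p = 3; digits c_i = Σ_j d_{ij}·3^j, 0 ≤ d_{ij} < 3:
  c_1 = 0
  c_2 = 1 = 1·3^0
  c_3 = 1 = 1·3^0
p-restricted factor λ_0 = (0, 1, 1)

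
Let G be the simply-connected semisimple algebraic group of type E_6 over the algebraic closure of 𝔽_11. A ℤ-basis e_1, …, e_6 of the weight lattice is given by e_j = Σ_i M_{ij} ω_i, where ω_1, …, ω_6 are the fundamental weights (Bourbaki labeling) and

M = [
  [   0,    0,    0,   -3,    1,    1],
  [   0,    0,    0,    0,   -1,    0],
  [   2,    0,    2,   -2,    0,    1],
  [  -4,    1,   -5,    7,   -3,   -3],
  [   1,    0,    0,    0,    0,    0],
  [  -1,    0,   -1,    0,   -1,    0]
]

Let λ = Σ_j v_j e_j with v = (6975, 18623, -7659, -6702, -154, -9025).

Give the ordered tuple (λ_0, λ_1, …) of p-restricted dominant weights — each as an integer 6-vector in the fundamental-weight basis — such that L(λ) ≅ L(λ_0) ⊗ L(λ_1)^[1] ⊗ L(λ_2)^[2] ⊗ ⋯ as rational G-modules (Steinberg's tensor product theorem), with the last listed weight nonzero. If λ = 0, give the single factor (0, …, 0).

ω-coordinates c = M·v, v = (6975, 18623, -7659, -6702, -154, -9025):
  c_1 = 0*6975 + 0*18623 + 0*-7659 + -3*-6702 + 1*-154 + 1*-9025 = 10927
  c_2 = 0*6975 + 0*18623 + 0*-7659 + 0*-6702 + -1*-154 + 0*-9025 = 154
  c_3 = 2*6975 + 0*18623 + 2*-7659 + -2*-6702 + 0*-154 + 1*-9025 = 3011
  c_4 = -4*6975 + 1*18623 + -5*-7659 + 7*-6702 + -3*-154 + -3*-9025 = 9641
  c_5 = 1*6975 + 0*18623 + 0*-7659 + 0*-6702 + 0*-154 + 0*-9025 = 6975
  c_6 = -1*6975 + 0*18623 + -1*-7659 + 0*-6702 + -1*-154 + 0*-9025 = 838
Base-11 expansion of each c_i:
  c_1 = 10927 = 4·11^0 + 3·11^1 + 2·11^2 + 8·11^3
  c_2 = 154 = 0·11^0 + 3·11^1 + 1·11^2
  c_3 = 3011 = 8·11^0 + 9·11^1 + 2·11^2 + 2·11^3
  c_4 = 9641 = 5·11^0 + 7·11^1 + 2·11^2 + 7·11^3
  c_5 = 6975 = 1·11^0 + 7·11^1 + 2·11^2 + 5·11^3
  c_6 = 838 = 2·11^0 + 10·11^1 + 6·11^2
p-restricted factor λ_0 = (4, 0, 8, 5, 1, 2)
p-restricted factor λ_1 = (3, 3, 9, 7, 7, 10)
p-restricted factor λ_2 = (2, 1, 2, 2, 2, 6)
p-restricted factor λ_3 = (8, 0, 2, 7, 5, 0)

((4, 0, 8, 5, 1, 2), (3, 3, 9, 7, 7, 10), (2, 1, 2, 2, 2, 6), (8, 0, 2, 7, 5, 0))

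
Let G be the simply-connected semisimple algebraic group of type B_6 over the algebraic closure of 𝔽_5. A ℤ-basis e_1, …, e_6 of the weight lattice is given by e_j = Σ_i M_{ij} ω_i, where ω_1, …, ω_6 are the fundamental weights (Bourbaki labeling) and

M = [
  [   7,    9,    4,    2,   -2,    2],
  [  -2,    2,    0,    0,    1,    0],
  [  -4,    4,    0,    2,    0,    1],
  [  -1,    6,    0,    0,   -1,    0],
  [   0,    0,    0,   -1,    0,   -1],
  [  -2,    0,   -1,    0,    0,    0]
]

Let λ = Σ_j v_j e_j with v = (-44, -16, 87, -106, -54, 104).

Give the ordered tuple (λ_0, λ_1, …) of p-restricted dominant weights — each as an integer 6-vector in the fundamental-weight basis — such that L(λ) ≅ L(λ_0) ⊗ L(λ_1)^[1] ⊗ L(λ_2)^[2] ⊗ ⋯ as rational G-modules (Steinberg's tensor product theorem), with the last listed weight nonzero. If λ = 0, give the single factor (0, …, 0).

((0, 2, 4, 2, 2, 1),)

Converting to the ω-basis (c_i = row i of M dotted with v = (-44, -16, 87, -106, -54, 104)):
  c_1 = (7)·(-44) + (9)·(-16) + (4)·(87) + (2)·(-106) + (-2)·(-54) + (2)·(104) = 0
  c_2 = (-2)·(-44) + (2)·(-16) + (0)·(87) + (0)·(-106) + (1)·(-54) + (0)·(104) = 2
  c_3 = (-4)·(-44) + (4)·(-16) + (0)·(87) + (2)·(-106) + (0)·(-54) + (1)·(104) = 4
  c_4 = (-1)·(-44) + (6)·(-16) + (0)·(87) + (0)·(-106) + (-1)·(-54) + (0)·(104) = 2
  c_5 = (0)·(-44) + (0)·(-16) + (0)·(87) + (-1)·(-106) + (0)·(-54) + (-1)·(104) = 2
  c_6 = (-2)·(-44) + (0)·(-16) + (-1)·(87) + (0)·(-106) + (0)·(-54) + (0)·(104) = 1
p = 5; digits c_i = Σ_j d_{ij}·5^j, 0 ≤ d_{ij} < 5:
  c_1 = 0
  c_2 = 2 = 2·5^0
  c_3 = 4 = 4·5^0
  c_4 = 2 = 2·5^0
  c_5 = 2 = 2·5^0
  c_6 = 1 = 1·5^0
p-restricted factor λ_0 = (0, 2, 4, 2, 2, 1)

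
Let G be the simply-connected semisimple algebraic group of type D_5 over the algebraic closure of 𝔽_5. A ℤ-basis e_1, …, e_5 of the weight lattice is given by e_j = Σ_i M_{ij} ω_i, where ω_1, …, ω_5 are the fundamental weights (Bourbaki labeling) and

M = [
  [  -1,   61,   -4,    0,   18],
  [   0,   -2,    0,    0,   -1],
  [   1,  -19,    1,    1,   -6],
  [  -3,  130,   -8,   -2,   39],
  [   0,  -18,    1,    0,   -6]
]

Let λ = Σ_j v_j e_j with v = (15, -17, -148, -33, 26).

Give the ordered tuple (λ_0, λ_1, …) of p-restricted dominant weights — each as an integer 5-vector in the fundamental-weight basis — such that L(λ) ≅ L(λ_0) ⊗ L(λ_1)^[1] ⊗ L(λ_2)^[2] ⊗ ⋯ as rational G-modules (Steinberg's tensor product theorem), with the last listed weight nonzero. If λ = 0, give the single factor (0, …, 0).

((3, 3, 1, 4, 2), (1, 1, 0, 1, 0))

Change of basis e → ω: c = M·v where v = (15, -17, -148, -33, 26):
  c_1 = (-1)·(15) + (61)·(-17) + (-4)·(-148) + (0)·(-33) + (18)·(26) = 8
  c_2 = (0)·(15) + (-2)·(-17) + (0)·(-148) + (0)·(-33) + (-1)·(26) = 8
  c_3 = (1)·(15) + (-19)·(-17) + (1)·(-148) + (1)·(-33) + (-6)·(26) = 1
  c_4 = (-3)·(15) + (130)·(-17) + (-8)·(-148) + (-2)·(-33) + (39)·(26) = 9
  c_5 = (0)·(15) + (-18)·(-17) + (1)·(-148) + (0)·(-33) + (-6)·(26) = 2
p = 5; digits c_i = Σ_j d_{ij}·5^j, 0 ≤ d_{ij} < 5:
  c_1 = 8 = 3·5^0 + 1·5^1
  c_2 = 8 = 3·5^0 + 1·5^1
  c_3 = 1 = 1·5^0
  c_4 = 9 = 4·5^0 + 1·5^1
  c_5 = 2 = 2·5^0
λ_0 = (3, 3, 1, 4, 2)
λ_1 = (1, 1, 0, 1, 0)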